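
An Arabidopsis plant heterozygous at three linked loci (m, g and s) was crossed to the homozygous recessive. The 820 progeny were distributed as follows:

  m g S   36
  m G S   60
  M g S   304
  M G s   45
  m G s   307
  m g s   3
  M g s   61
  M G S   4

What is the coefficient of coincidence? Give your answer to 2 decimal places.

The two most frequent reciprocal classes, m G s and M g S, are the parental types, so the F1 was m G s / M g S.
The two rarest classes, m g s and M G S, are the double crossovers. Comparing them with the parentals, only the g allele has switched, so g is the middle locus and the order is s – g – m.
s–g: (121 + 7)/820 = 0.1561; g–m: (81 + 7)/820 = 0.1073.
Expected DCO frequency = 0.1561 × 0.1073 ≈ 0.01675; observed = 7/820 ≈ 0.00854.
Coefficient of coincidence = 0.00854/0.01675 ≈ 0.51.

0.51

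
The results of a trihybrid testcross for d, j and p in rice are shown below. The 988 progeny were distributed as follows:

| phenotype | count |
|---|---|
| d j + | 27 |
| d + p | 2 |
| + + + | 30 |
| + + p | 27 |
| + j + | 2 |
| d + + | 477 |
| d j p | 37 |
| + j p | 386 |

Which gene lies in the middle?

The two most frequent reciprocal classes, d + + and + j p, are the parental types, so the F1 was d + + / + j p.
The two rarest classes, d + p and + j +, are the double crossovers. Comparing them with the parentals, only the p allele has switched, so p is the middle locus and the order is j – p – d.

p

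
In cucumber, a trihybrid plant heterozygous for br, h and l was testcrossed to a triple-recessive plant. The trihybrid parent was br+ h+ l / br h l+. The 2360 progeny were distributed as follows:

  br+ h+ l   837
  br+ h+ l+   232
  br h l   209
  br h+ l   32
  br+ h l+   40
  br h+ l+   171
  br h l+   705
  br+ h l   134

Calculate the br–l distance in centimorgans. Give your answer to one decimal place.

21.7 centimorgans

The two rarest classes, br h+ l and br+ h l+, are the double crossovers. Comparing them with the parentals, only the br allele has switched, so br is the middle locus and the order is h – br – l.
Crossovers in the br–l interval produce the single-crossover classes br+ h+ l+ and br h l (232 + 209 = 441) plus the double crossovers (72).
RF(br–l) = (441 + 72) / 2360 = 513/2360 = 0.2174 → 21.7 centimorgans.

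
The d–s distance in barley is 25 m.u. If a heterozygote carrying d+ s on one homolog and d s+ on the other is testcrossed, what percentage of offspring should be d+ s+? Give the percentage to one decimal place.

12.5%

A map distance of 25 m.u. corresponds to a recombination frequency of 0.250.
The F1 is d+ s / d s+, so d+ s+ is a recombinant gamete class with expected frequency r/2 = 0.250/2 = 0.1250.
That is 0.1250 = 12.5% of the progeny.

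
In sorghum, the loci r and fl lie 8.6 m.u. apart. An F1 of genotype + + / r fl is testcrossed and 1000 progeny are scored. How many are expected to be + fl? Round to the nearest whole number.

A map distance of 8.6 m.u. corresponds to a recombination frequency of 0.086.
The F1 is + + / r fl, so + fl is a recombinant gamete class with expected frequency r/2 = 0.086/2 = 0.0430.
Expected number = 0.0430 × 1000 = 43.00 ≈ 43.

43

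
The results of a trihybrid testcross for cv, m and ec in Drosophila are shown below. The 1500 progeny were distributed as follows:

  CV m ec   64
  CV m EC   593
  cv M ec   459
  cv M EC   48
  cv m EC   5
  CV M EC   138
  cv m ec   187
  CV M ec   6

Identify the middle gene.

cv

The two most frequent reciprocal classes, CV m EC and cv M ec, are the parental types, so the F1 was CV m EC / cv M ec.
The two rarest classes, cv m EC and CV M ec, are the double crossovers. Comparing them with the parentals, only the cv allele has switched, so cv is the middle locus and the order is ec – cv – m.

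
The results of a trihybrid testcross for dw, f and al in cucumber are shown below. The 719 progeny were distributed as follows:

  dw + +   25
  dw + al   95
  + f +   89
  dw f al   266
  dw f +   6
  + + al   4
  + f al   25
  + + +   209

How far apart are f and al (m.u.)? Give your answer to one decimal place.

The two most frequent reciprocal classes, + + + and dw f al, are the parental types, so the F1 was + + + / dw f al.
The two rarest classes, + + al and dw f +, are the double crossovers. Comparing them with the parentals, only the al allele has switched, so al is the middle locus and the order is dw – al – f.
Crossovers in the al–f interval produce the single-crossover classes + f + and dw + al (89 + 95 = 184) plus the double crossovers (10).
RF(al–f) = (184 + 10) / 719 = 194/719 = 0.2698 → 27.0 m.u.

27.0 m.u.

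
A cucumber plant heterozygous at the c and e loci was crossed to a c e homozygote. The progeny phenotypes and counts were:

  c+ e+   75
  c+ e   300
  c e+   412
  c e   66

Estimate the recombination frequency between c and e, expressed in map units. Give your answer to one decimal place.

The two most frequent classes, c+ e (300) and c e+ (412), are the parental types, so the F1 was c+ e / c e+.
The recombinant classes are c+ e+ and c e: 75 + 66 = 141.
Recombination frequency = 141/853 = 0.1653 ≈ 16.5%, i.e. 16.5 map units.

16.5 map units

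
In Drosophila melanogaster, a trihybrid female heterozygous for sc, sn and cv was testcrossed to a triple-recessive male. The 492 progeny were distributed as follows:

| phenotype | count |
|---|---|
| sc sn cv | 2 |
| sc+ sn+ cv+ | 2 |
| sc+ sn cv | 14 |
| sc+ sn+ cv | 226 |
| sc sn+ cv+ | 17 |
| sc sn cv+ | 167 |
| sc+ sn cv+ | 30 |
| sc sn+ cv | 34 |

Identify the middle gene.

cv

The two most frequent reciprocal classes, sc+ sn+ cv and sc sn cv+, are the parental types, so the F1 was sc+ sn+ cv / sc sn cv+.
The two rarest classes, sc+ sn+ cv+ and sc sn cv, are the double crossovers. Comparing them with the parentals, only the cv allele has switched, so cv is the middle locus and the order is sc – cv – sn.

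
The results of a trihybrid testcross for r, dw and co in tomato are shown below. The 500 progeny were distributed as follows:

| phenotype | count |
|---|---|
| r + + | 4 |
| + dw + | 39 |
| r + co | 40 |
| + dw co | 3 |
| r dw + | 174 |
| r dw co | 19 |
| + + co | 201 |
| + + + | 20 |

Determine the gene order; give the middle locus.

dw

The two most frequent reciprocal classes, + + co and r dw +, are the parental types, so the F1 was + + co / r dw +.
The two rarest classes, + dw co and r + +, are the double crossovers. Comparing them with the parentals, only the dw allele has switched, so dw is the middle locus and the order is co – dw – r.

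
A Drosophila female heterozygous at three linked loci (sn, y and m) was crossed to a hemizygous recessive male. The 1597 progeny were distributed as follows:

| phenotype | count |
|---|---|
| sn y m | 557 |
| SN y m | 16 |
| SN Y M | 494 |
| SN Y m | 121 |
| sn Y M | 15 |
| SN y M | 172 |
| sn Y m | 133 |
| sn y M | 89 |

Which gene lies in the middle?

sn

The two most frequent reciprocal classes, sn y m and SN Y M, are the parental types, so the F1 was sn y m / SN Y M.
The two rarest classes, SN y m and sn Y M, are the double crossovers. Comparing them with the parentals, only the sn allele has switched, so sn is the middle locus and the order is y – sn – m.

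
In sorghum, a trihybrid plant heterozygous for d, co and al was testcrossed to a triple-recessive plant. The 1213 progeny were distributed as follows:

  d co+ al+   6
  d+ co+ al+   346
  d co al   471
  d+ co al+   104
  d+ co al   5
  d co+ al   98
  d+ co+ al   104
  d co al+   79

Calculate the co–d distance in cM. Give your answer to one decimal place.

17.6 cM

The two most frequent reciprocal classes, d co al and d+ co+ al+, are the parental types, so the F1 was d co al / d+ co+ al+.
The two rarest classes, d+ co al and d co+ al+, are the double crossovers. Comparing them with the parentals, only the d allele has switched, so d is the middle locus and the order is co – d – al.
Crossovers in the co–d interval produce the single-crossover classes d co+ al and d+ co al+ (98 + 104 = 202) plus the double crossovers (11).
RF(co–d) = (202 + 11) / 1213 = 213/1213 = 0.1756 → 17.6 cM.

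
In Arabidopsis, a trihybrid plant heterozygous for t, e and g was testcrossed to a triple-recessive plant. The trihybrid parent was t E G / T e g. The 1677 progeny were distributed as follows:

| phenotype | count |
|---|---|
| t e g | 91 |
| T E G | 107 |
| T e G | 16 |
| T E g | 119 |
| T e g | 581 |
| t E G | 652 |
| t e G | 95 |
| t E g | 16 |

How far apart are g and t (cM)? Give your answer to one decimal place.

The two rarest classes, t E g and T e G, are the double crossovers. Comparing them with the parentals, only the g allele has switched, so g is the middle locus and the order is e – g – t.
Crossovers in the g–t interval produce the single-crossover classes T E G and t e g (107 + 91 = 198) plus the double crossovers (32).
RF(g–t) = (198 + 32) / 1677 = 230/1677 = 0.1371 → 13.7 cM.

13.7 cM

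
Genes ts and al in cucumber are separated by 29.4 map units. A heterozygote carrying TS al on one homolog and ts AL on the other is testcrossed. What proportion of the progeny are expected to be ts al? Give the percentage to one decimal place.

A map distance of 29.4 map units corresponds to a recombination frequency of 0.294.
The F1 is TS al / ts AL, so ts al is a recombinant gamete class with expected frequency r/2 = 0.294/2 = 0.1470.
That is 0.1470 = 14.7% of the progeny.

14.7%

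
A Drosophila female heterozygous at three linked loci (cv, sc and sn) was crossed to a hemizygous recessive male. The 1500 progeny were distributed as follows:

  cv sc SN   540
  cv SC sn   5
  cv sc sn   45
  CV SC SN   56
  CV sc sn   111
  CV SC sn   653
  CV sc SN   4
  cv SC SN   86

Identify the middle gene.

cv

The two most frequent reciprocal classes, cv sc SN and CV SC sn, are the parental types, so the F1 was cv sc SN / CV SC sn.
The two rarest classes, CV sc SN and cv SC sn, are the double crossovers. Comparing them with the parentals, only the cv allele has switched, so cv is the middle locus and the order is sc – cv – sn.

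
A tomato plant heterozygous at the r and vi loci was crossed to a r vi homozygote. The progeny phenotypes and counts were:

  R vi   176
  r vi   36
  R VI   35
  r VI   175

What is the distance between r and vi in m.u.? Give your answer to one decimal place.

16.8 m.u.

The two most frequent classes, R vi (176) and r VI (175), are the parental types, so the F1 was R vi / r VI.
The recombinant classes are R VI and r vi: 35 + 36 = 71.
Recombination frequency = 71/422 = 0.1682 ≈ 16.8%, i.e. 16.8 m.u.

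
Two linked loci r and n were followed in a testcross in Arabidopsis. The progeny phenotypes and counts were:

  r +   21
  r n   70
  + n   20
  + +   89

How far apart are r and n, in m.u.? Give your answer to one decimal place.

20.5 m.u.

The two most frequent classes, + + (89) and r n (70), are the parental types, so the F1 was + + / r n.
The recombinant classes are + n and r +: 20 + 21 = 41.
Recombination frequency = 41/200 = 0.2050 ≈ 20.5%, i.e. 20.5 m.u.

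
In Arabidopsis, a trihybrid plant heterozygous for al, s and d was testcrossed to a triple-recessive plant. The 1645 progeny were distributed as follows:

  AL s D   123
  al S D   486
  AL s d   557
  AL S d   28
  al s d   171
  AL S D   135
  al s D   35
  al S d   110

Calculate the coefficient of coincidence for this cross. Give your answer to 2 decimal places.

The two most frequent reciprocal classes, al S D and AL s d, are the parental types, so the F1 was al S D / AL s d.
The two rarest classes, al s D and AL S d, are the double crossovers. Comparing them with the parentals, only the s allele has switched, so s is the middle locus and the order is d – s – al.
d–s: (233 + 63)/1645 = 0.1799; s–al: (306 + 63)/1645 = 0.2243.
Expected DCO frequency = 0.1799 × 0.2243 ≈ 0.04035; observed = 63/1645 ≈ 0.03830.
Coefficient of coincidence = 0.03830/0.04035 ≈ 0.95.

0.95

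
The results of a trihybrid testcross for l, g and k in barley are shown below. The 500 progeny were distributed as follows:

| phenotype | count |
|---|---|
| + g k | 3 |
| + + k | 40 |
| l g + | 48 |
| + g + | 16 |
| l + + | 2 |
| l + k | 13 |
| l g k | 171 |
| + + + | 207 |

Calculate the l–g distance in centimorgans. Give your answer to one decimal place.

The two most frequent reciprocal classes, + + + and l g k, are the parental types, so the F1 was + + + / l g k.
The two rarest classes, l + + and + g k, are the double crossovers. Comparing them with the parentals, only the l allele has switched, so l is the middle locus and the order is g – l – k.
Crossovers in the g–l interval produce the single-crossover classes + g + and l + k (16 + 13 = 29) plus the double crossovers (5).
RF(g–l) = (29 + 5) / 500 = 34/500 = 0.0680 → 6.8 centimorgans.

6.8 centimorgans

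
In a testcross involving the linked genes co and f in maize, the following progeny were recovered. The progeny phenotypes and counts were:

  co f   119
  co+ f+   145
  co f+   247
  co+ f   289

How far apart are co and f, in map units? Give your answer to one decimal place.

The two most frequent classes, co+ f (289) and co f+ (247), are the parental types, so the F1 was co+ f / co f+.
The recombinant classes are co+ f+ and co f: 145 + 119 = 264.
Recombination frequency = 264/800 = 0.3300 ≈ 33.0%, i.e. 33.0 map units.

33.0 map units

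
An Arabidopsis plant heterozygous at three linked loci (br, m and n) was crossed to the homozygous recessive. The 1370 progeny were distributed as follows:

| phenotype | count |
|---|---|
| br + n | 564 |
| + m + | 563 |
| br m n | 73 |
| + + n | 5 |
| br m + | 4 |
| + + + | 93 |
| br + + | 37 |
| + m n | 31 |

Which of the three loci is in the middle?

br

The two most frequent reciprocal classes, + m + and br + n, are the parental types, so the F1 was + m + / br + n.
The two rarest classes, br m + and + + n, are the double crossovers. Comparing them with the parentals, only the br allele has switched, so br is the middle locus and the order is n – br – m.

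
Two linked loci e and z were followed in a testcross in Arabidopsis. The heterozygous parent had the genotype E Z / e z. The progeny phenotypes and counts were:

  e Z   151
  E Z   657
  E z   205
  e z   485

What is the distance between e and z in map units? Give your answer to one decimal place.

The recombinant classes are E z and e Z: 205 + 151 = 356.
Recombination frequency = 356/1498 = 0.2377 ≈ 23.8%, i.e. 23.8 map units.

23.8 map units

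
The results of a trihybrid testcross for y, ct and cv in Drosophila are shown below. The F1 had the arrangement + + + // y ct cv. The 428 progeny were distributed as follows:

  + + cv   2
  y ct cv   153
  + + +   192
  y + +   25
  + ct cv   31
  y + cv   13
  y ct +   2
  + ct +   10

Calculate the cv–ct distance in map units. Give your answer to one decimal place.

The two rarest classes, + + cv and y ct +, are the double crossovers. Comparing them with the parentals, only the cv allele has switched, so cv is the middle locus and the order is ct – cv – y.
Crossovers in the ct–cv interval produce the single-crossover classes + ct + and y + cv (10 + 13 = 23) plus the double crossovers (4).
RF(ct–cv) = (23 + 4) / 428 = 27/428 = 0.0631 → 6.3 map units.

6.3 map units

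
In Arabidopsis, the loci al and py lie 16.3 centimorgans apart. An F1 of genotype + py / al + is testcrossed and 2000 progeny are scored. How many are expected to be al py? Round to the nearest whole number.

163

A map distance of 16.3 centimorgans corresponds to a recombination frequency of 0.163.
The F1 is + py / al +, so al py is a recombinant gamete class with expected frequency r/2 = 0.163/2 = 0.0815.
Expected number = 0.0815 × 2000 = 163.00 ≈ 163.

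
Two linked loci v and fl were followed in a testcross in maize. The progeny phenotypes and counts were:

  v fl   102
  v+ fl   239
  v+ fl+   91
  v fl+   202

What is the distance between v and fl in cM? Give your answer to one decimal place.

30.4 cM

The two most frequent classes, v+ fl (239) and v fl+ (202), are the parental types, so the F1 was v+ fl / v fl+.
The recombinant classes are v+ fl+ and v fl: 91 + 102 = 193.
Recombination frequency = 193/634 = 0.3044 ≈ 30.4%, i.e. 30.4 cM.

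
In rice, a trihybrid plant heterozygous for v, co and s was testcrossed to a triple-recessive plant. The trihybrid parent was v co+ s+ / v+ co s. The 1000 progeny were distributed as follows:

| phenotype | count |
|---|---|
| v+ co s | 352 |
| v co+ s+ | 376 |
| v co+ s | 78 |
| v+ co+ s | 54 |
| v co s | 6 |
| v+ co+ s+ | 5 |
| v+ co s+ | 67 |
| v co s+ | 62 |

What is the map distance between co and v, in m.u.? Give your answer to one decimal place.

12.7 m.u.

The two rarest classes, v+ co+ s+ and v co s, are the double crossovers. Comparing them with the parentals, only the v allele has switched, so v is the middle locus and the order is co – v – s.
Crossovers in the co–v interval produce the single-crossover classes v co s+ and v+ co+ s (62 + 54 = 116) plus the double crossovers (11).
RF(co–v) = (116 + 11) / 1000 = 127/1000 = 0.1270 → 12.7 m.u.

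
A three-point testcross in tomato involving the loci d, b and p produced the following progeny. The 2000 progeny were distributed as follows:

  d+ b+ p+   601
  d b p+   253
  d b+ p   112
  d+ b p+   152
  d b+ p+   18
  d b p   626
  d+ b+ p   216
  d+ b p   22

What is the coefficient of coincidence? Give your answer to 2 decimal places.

The two most frequent reciprocal classes, d b p and d+ b+ p+, are the parental types, so the F1 was d b p / d+ b+ p+.
The two rarest classes, d+ b p and d b+ p+, are the double crossovers. Comparing them with the parentals, only the d allele has switched, so d is the middle locus and the order is p – d – b.
p–d: (469 + 40)/2000 = 0.2545; d–b: (264 + 40)/2000 = 0.1520.
Expected DCO frequency = 0.2545 × 0.1520 ≈ 0.03868; observed = 40/2000 ≈ 0.02000.
Coefficient of coincidence = 0.02000/0.03868 ≈ 0.52.

0.52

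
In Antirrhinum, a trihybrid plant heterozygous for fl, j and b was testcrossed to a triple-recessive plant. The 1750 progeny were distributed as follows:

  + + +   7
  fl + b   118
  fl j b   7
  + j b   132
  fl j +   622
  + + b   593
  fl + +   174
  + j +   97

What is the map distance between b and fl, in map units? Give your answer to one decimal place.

The two most frequent reciprocal classes, fl j + and + + b, are the parental types, so the F1 was fl j + / + + b.
The two rarest classes, fl j b and + + +, are the double crossovers. Comparing them with the parentals, only the b allele has switched, so b is the middle locus and the order is fl – b – j.
Crossovers in the fl–b interval produce the single-crossover classes + j + and fl + b (97 + 118 = 215) plus the double crossovers (14).
RF(fl–b) = (215 + 14) / 1750 = 229/1750 = 0.1309 → 13.1 map units.

13.1 map units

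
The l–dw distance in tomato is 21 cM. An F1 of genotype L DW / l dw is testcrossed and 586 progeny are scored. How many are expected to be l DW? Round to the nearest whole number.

62

A map distance of 21 cM corresponds to a recombination frequency of 0.210.
The F1 is L DW / l dw, so l DW is a recombinant gamete class with expected frequency r/2 = 0.210/2 = 0.1050.
Expected number = 0.1050 × 586 = 61.53 ≈ 62.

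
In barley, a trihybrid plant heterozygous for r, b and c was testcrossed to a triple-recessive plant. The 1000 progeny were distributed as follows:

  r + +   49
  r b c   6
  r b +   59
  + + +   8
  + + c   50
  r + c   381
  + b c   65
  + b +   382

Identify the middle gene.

The two most frequent reciprocal classes, + b + and r + c, are the parental types, so the F1 was + b + / r + c.
The two rarest classes, + + + and r b c, are the double crossovers. Comparing them with the parentals, only the b allele has switched, so b is the middle locus and the order is c – b – r.

b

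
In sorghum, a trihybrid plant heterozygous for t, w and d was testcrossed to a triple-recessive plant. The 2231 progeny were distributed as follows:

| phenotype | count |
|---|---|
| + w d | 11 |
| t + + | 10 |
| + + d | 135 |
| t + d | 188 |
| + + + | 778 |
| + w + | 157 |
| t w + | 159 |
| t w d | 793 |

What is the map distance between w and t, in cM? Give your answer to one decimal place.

16.4 cM

The two most frequent reciprocal classes, t w d and + + +, are the parental types, so the F1 was t w d / + + +.
The two rarest classes, + w d and t + +, are the double crossovers. Comparing them with the parentals, only the t allele has switched, so t is the middle locus and the order is d – t – w.
Crossovers in the t–w interval produce the single-crossover classes t + d and + w + (188 + 157 = 345) plus the double crossovers (21).
RF(t–w) = (345 + 21) / 2231 = 366/2231 = 0.1641 → 16.4 cM.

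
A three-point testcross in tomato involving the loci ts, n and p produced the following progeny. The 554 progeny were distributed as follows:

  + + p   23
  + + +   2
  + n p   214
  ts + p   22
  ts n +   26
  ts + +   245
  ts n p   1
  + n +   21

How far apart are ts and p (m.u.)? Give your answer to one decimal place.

8.3 m.u.

The two most frequent reciprocal classes, + n p and ts + +, are the parental types, so the F1 was + n p / ts + +.
The two rarest classes, ts n p and + + +, are the double crossovers. Comparing them with the parentals, only the ts allele has switched, so ts is the middle locus and the order is n – ts – p.
Crossovers in the ts–p interval produce the single-crossover classes + n + and ts + p (21 + 22 = 43) plus the double crossovers (3).
RF(ts–p) = (43 + 3) / 554 = 46/554 = 0.0830 → 8.3 m.u.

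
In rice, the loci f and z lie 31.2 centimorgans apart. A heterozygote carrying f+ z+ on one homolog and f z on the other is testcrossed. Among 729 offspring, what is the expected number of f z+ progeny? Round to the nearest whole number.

114

A map distance of 31.2 centimorgans corresponds to a recombination frequency of 0.312.
The F1 is f+ z+ / f z, so f z+ is a recombinant gamete class with expected frequency r/2 = 0.312/2 = 0.1560.
Expected number = 0.1560 × 729 = 113.72 ≈ 114.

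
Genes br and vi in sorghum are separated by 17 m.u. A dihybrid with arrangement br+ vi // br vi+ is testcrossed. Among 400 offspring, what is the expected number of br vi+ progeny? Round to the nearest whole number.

166

A map distance of 17 m.u. corresponds to a recombination frequency of 0.170.
The F1 is br+ vi / br vi+, so br vi+ is a parental gamete class with expected frequency (1 − r)/2 = 0.830/2 = 0.4150.
Expected number = 0.4150 × 400 = 166.00 ≈ 166.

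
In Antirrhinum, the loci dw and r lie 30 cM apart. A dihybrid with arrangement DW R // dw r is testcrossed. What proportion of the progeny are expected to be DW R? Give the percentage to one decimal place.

35.0%

A map distance of 30 cM corresponds to a recombination frequency of 0.300.
The F1 is DW R / dw r, so DW R is a parental gamete class with expected frequency (1 − r)/2 = 0.700/2 = 0.3500.
That is 0.3500 = 35.0% of the progeny.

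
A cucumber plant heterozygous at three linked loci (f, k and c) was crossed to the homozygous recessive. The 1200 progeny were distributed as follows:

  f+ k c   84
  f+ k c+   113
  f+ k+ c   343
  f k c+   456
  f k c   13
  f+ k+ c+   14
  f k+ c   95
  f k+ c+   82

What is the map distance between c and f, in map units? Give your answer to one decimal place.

19.6 map units

The two most frequent reciprocal classes, f+ k+ c and f k c+, are the parental types, so the F1 was f+ k+ c / f k c+.
The two rarest classes, f+ k+ c+ and f k c, are the double crossovers. Comparing them with the parentals, only the c allele has switched, so c is the middle locus and the order is k – c – f.
Crossovers in the c–f interval produce the single-crossover classes f k+ c and f+ k c+ (95 + 113 = 208) plus the double crossovers (27).
RF(c–f) = (208 + 27) / 1200 = 235/1200 = 0.1958 → 19.6 map units.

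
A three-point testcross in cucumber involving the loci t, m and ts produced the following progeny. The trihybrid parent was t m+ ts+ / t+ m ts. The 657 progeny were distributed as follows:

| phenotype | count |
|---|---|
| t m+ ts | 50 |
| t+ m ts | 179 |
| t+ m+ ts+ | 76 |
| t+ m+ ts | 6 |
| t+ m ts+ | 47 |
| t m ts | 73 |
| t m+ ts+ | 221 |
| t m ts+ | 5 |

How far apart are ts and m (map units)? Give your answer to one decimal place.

16.4 map units

The two rarest classes, t m ts+ and t+ m+ ts, are the double crossovers. Comparing them with the parentals, only the m allele has switched, so m is the middle locus and the order is ts – m – t.
Crossovers in the ts–m interval produce the single-crossover classes t m+ ts and t+ m ts+ (50 + 47 = 97) plus the double crossovers (11).
RF(ts–m) = (97 + 11) / 657 = 108/657 = 0.1644 → 16.4 map units.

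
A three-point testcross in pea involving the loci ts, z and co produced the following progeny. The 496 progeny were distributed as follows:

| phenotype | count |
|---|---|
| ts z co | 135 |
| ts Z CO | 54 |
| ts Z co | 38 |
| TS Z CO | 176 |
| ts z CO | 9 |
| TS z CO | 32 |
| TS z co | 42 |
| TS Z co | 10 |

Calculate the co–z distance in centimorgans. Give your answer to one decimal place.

17.9 centimorgans

The two most frequent reciprocal classes, TS Z CO and ts z co, are the parental types, so the F1 was TS Z CO / ts z co.
The two rarest classes, TS Z co and ts z CO, are the double crossovers. Comparing them with the parentals, only the co allele has switched, so co is the middle locus and the order is ts – co – z.
Crossovers in the co–z interval produce the single-crossover classes TS z CO and ts Z co (32 + 38 = 70) plus the double crossovers (19).
RF(co–z) = (70 + 19) / 496 = 89/496 = 0.1794 → 17.9 centimorgans.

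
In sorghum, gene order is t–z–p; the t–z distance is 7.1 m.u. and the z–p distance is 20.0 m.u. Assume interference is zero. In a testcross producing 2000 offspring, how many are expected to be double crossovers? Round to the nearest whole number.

Map distances give recombination frequencies of 0.071 and 0.200 for the two intervals.
With no interference, expected double-crossover frequency = 0.071 × 0.200 = 0.01420.
Expected number = 0.01420 × 2000 = 28.40 ≈ 28.

28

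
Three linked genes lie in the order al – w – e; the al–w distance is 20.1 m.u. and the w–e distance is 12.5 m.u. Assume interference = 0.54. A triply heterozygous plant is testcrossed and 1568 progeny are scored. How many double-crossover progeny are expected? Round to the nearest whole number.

18

Map distances give recombination frequencies of 0.201 and 0.125 for the two intervals.
With interference 0.54 (so coincidence = 0.46), expected double-crossover frequency = 0.201 × 0.125 × 0.46 = 0.01156.
Expected number = 0.01156 × 1568 = 18.12 ≈ 18.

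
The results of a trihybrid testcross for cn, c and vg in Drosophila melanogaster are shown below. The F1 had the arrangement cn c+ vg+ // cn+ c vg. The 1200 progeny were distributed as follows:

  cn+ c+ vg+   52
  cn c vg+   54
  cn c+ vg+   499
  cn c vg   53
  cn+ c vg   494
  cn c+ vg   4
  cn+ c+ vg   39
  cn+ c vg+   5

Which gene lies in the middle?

The two rarest classes, cn c+ vg and cn+ c vg+, are the double crossovers. Comparing them with the parentals, only the vg allele has switched, so vg is the middle locus and the order is c – vg – cn.

vg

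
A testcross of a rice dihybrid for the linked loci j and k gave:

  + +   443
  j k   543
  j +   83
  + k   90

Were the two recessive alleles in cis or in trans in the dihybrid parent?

The two most frequent classes are + + (443) and j k (543); these are the parental (non-recombinant) types.
So the F1 carried + + on one chromosome and j k on the other — the recessive alleles are on the same chromosome (cis / coupling).

cis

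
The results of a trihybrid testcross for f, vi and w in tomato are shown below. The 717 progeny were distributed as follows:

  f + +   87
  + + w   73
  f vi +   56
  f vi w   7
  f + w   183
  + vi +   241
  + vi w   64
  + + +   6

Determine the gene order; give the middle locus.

The two most frequent reciprocal classes, f + w and + vi +, are the parental types, so the F1 was f + w / + vi +.
The two rarest classes, f vi w and + + +, are the double crossovers. Comparing them with the parentals, only the vi allele has switched, so vi is the middle locus and the order is w – vi – f.

vi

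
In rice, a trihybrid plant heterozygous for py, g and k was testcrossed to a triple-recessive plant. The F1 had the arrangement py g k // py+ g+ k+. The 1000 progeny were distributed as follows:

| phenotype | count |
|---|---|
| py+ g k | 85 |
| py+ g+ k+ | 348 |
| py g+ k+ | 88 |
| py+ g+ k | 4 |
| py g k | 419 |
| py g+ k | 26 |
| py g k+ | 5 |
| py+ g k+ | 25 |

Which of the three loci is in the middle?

k

The two rarest classes, py g k+ and py+ g+ k, are the double crossovers. Comparing them with the parentals, only the k allele has switched, so k is the middle locus and the order is py – k – g.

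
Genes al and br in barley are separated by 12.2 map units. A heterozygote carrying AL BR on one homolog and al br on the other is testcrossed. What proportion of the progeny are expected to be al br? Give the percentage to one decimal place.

43.9%

A map distance of 12.2 map units corresponds to a recombination frequency of 0.122.
The F1 is AL BR / al br, so al br is a parental gamete class with expected frequency (1 − r)/2 = 0.878/2 = 0.4390.
That is 0.4390 = 43.9% of the progeny.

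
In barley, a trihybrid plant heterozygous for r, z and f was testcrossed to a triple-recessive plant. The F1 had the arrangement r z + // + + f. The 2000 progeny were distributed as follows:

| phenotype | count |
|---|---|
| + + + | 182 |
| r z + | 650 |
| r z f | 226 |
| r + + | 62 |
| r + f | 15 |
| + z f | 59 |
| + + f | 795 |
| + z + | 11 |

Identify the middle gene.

r

The two rarest classes, + z + and r + f, are the double crossovers. Comparing them with the parentals, only the r allele has switched, so r is the middle locus and the order is f – r – z.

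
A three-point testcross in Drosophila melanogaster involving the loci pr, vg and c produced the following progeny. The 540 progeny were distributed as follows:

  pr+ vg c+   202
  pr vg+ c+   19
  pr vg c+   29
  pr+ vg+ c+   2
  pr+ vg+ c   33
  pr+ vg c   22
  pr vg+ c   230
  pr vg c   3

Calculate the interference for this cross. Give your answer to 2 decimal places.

The two most frequent reciprocal classes, pr vg+ c and pr+ vg c+, are the parental types, so the F1 was pr vg+ c / pr+ vg c+.
The two rarest classes, pr vg c and pr+ vg+ c+, are the double crossovers. Comparing them with the parentals, only the vg allele has switched, so vg is the middle locus and the order is c – vg – pr.
c–vg: (41 + 5)/540 = 0.0852; vg–pr: (62 + 5)/540 = 0.1241.
Expected DCO frequency = 0.0852 × 0.1241 ≈ 0.01057; observed = 5/540 ≈ 0.00926.
Coefficient of coincidence = 0.00926/0.01057 ≈ 0.88; interference = 1 − 0.88 = 0.12.

0.12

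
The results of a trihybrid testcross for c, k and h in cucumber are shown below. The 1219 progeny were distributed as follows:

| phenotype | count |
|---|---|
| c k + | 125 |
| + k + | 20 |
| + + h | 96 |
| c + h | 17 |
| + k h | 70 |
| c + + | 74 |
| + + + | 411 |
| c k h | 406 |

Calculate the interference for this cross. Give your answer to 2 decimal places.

0.03

The two most frequent reciprocal classes, + + + and c k h, are the parental types, so the F1 was + + + / c k h.
The two rarest classes, + k + and c + h, are the double crossovers. Comparing them with the parentals, only the k allele has switched, so k is the middle locus and the order is c – k – h.
c–k: (144 + 37)/1219 = 0.1485; k–h: (221 + 37)/1219 = 0.2116.
Expected DCO frequency = 0.1485 × 0.2116 ≈ 0.03142; observed = 37/1219 ≈ 0.03035.
Coefficient of coincidence = 0.03035/0.03142 ≈ 0.97; interference = 1 − 0.97 = 0.03.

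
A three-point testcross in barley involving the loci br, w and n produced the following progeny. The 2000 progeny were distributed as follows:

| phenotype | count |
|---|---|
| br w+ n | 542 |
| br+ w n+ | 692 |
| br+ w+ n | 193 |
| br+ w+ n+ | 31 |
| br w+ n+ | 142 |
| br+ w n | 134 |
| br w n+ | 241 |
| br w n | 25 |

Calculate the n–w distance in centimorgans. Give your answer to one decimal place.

16.6 centimorgans

The two most frequent reciprocal classes, br w+ n and br+ w n+, are the parental types, so the F1 was br w+ n / br+ w n+.
The two rarest classes, br w n and br+ w+ n+, are the double crossovers. Comparing them with the parentals, only the w allele has switched, so w is the middle locus and the order is br – w – n.
Crossovers in the w–n interval produce the single-crossover classes br w+ n+ and br+ w n (142 + 134 = 276) plus the double crossovers (56).
RF(w–n) = (276 + 56) / 2000 = 332/2000 = 0.1660 → 16.6 centimorgans.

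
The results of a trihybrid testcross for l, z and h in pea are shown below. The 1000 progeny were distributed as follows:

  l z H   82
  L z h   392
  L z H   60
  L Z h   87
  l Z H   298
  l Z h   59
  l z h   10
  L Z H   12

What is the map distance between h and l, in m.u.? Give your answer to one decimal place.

The two most frequent reciprocal classes, L z h and l Z H, are the parental types, so the F1 was L z h / l Z H.
The two rarest classes, l z h and L Z H, are the double crossovers. Comparing them with the parentals, only the l allele has switched, so l is the middle locus and the order is h – l – z.
Crossovers in the h–l interval produce the single-crossover classes L z H and l Z h (60 + 59 = 119) plus the double crossovers (22).
RF(h–l) = (119 + 22) / 1000 = 141/1000 = 0.1410 → 14.1 m.u.

14.1 m.u.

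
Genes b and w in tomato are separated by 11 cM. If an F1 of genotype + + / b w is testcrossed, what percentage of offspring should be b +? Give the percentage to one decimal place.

5.5%

A map distance of 11 cM corresponds to a recombination frequency of 0.110.
The F1 is + + / b w, so b + is a recombinant gamete class with expected frequency r/2 = 0.110/2 = 0.0550.
That is 0.0550 = 5.5% of the progeny.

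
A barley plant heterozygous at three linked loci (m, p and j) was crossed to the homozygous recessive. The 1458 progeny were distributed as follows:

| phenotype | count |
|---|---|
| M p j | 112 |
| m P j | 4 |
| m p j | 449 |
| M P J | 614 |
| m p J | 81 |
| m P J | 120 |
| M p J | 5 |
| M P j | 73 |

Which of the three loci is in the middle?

p

The two most frequent reciprocal classes, m p j and M P J, are the parental types, so the F1 was m p j / M P J.
The two rarest classes, m P j and M p J, are the double crossovers. Comparing them with the parentals, only the p allele has switched, so p is the middle locus and the order is j – p – m.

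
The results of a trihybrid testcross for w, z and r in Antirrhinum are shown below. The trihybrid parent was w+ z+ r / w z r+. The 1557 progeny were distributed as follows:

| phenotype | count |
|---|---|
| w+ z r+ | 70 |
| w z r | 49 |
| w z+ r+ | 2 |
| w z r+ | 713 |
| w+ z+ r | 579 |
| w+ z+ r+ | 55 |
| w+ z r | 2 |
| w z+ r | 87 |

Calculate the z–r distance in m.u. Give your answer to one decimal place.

The two rarest classes, w+ z r and w z+ r+, are the double crossovers. Comparing them with the parentals, only the z allele has switched, so z is the middle locus and the order is r – z – w.
Crossovers in the r–z interval produce the single-crossover classes w+ z+ r+ and w z r (55 + 49 = 104) plus the double crossovers (4).
RF(r–z) = (104 + 4) / 1557 = 108/1557 = 0.0694 → 6.9 m.u.

6.9 m.u.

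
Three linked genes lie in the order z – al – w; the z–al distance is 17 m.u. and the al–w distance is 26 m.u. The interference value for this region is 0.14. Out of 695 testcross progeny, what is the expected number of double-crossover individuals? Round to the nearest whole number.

26

Map distances give recombination frequencies of 0.170 and 0.260 for the two intervals.
With interference 0.14 (so coincidence = 0.86), expected double-crossover frequency = 0.170 × 0.260 × 0.86 = 0.03801.
Expected number = 0.03801 × 695 = 26.42 ≈ 26.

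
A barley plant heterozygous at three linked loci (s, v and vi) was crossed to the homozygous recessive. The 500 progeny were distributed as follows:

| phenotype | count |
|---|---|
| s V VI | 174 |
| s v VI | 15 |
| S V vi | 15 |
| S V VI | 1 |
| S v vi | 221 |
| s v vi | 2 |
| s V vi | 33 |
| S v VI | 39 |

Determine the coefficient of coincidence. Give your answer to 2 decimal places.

The two most frequent reciprocal classes, S v vi and s V VI, are the parental types, so the F1 was S v vi / s V VI.
The two rarest classes, s v vi and S V VI, are the double crossovers. Comparing them with the parentals, only the s allele has switched, so s is the middle locus and the order is v – s – vi.
v–s: (30 + 3)/500 = 0.0660; s–vi: (72 + 3)/500 = 0.1500.
Expected DCO frequency = 0.0660 × 0.1500 ≈ 0.00990; observed = 3/500 ≈ 0.00600.
Coefficient of coincidence = 0.00600/0.00990 ≈ 0.61.

0.61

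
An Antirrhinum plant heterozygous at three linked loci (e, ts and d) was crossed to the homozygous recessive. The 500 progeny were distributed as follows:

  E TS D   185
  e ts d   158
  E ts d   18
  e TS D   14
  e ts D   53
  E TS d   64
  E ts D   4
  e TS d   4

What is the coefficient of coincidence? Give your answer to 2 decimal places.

0.80

The two most frequent reciprocal classes, e ts d and E TS D, are the parental types, so the F1 was e ts d / E TS D.
The two rarest classes, e TS d and E ts D, are the double crossovers. Comparing them with the parentals, only the ts allele has switched, so ts is the middle locus and the order is e – ts – d.
e–ts: (32 + 8)/500 = 0.0800; ts–d: (117 + 8)/500 = 0.2500.
Expected DCO frequency = 0.0800 × 0.2500 ≈ 0.02000; observed = 8/500 ≈ 0.01600.
Coefficient of coincidence = 0.01600/0.02000 ≈ 0.80.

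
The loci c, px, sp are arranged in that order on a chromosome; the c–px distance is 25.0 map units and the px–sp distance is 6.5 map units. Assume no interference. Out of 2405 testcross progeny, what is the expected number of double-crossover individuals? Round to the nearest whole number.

Map distances give recombination frequencies of 0.250 and 0.065 for the two intervals.
With no interference, expected double-crossover frequency = 0.250 × 0.065 = 0.01625.
Expected number = 0.01625 × 2405 = 39.08 ≈ 39.

39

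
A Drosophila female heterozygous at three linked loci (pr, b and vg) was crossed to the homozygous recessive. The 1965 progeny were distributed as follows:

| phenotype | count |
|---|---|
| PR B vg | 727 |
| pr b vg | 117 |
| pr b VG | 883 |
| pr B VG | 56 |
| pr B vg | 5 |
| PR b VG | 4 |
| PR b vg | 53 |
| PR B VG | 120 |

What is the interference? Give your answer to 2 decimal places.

The two most frequent reciprocal classes, PR B vg and pr b VG, are the parental types, so the F1 was PR B vg / pr b VG.
The two rarest classes, pr B vg and PR b VG, are the double crossovers. Comparing them with the parentals, only the pr allele has switched, so pr is the middle locus and the order is b – pr – vg.
b–pr: (109 + 9)/1965 = 0.0601; pr–vg: (237 + 9)/1965 = 0.1252.
Expected DCO frequency = 0.0601 × 0.1252 ≈ 0.00752; observed = 9/1965 ≈ 0.00458.
Coefficient of coincidence = 0.00458/0.00752 ≈ 0.61; interference = 1 − 0.61 = 0.39.

0.39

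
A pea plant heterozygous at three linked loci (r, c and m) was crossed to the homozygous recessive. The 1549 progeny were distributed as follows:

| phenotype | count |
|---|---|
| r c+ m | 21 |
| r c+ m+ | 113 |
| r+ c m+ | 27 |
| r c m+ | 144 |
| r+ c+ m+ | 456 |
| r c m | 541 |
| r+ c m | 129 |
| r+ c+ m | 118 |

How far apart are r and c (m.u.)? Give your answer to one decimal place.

The two most frequent reciprocal classes, r c m and r+ c+ m+, are the parental types, so the F1 was r c m / r+ c+ m+.
The two rarest classes, r c+ m and r+ c m+, are the double crossovers. Comparing them with the parentals, only the c allele has switched, so c is the middle locus and the order is m – c – r.
Crossovers in the c–r interval produce the single-crossover classes r+ c m and r c+ m+ (129 + 113 = 242) plus the double crossovers (48).
RF(c–r) = (242 + 48) / 1549 = 290/1549 = 0.1872 → 18.7 m.u.

18.7 m.u.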